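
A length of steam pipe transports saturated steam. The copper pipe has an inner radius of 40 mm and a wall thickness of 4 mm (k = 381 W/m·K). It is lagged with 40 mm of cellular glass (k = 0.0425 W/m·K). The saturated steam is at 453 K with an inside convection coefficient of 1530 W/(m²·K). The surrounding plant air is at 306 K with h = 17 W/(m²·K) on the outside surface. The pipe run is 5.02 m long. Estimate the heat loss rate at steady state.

Treating each annulus and film as a series resistance:
R_inner film = 1/(h_i·2πr₁L) = 1/(1530×2π×0.04×5.02) = 5.18×10^-4 K/W
R_copper pipe wall = ln(44/40)/(2π×381×5.02) = 7.931×10^-6 K/W
R_cellular glass = ln(84/44)/(2π×0.0425×5.02) = 0.4824 K/W
R_outer film = 1/(h_o·2πr_oL) = 1/(17×2π×0.084×5.02) = 0.0222 K/W
R_total = 0.5051 K/W
Q = ΔT/R_total = 147/0.5051

Q ≈ 291 W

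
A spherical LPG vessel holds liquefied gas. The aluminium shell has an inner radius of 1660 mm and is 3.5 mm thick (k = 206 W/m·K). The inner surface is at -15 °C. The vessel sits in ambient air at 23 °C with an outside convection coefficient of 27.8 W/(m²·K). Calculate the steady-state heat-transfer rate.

For a spherical shell R = (1/r₁ − 1/r₂)/(4πk); film R = 1/(h·4πr²). In series:
R_aluminium shell = (1/1.66 − 1/1.6635)/(4π×206) = 4.896×10^-7 K/W
R_outer film = 1/(h·4πr_o²) = 1/(27.8×4π×1.6635²) = 0.001034 K/W
R_total = 0.001035 K/W
Q = ΔT/R_total = 38/0.001035

Q ≈ 36700 W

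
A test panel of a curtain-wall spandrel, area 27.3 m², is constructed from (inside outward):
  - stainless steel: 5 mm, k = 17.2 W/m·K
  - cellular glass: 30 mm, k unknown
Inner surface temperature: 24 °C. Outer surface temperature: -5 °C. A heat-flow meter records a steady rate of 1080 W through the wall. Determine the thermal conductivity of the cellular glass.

k ≈ 0.0409 W/(m·K)

Series thermal resistances:
R_stainless steel = L/(kA) = 0.005/(17.2×27.3) = 1.065×10^-5 K/W
Sum of known resistances R_other = 1.065×10^-5 K/W
Total R = ΔT/Q = 29/1080 = 0.02685 K/W
R_cellular glass = R_total − R_other = 0.02684 K/W
k = L/(R·A) = 0.03/(0.02684×27.3)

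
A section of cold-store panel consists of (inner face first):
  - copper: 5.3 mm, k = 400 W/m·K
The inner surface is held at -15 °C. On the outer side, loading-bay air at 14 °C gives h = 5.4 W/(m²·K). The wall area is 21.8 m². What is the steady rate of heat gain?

Model the wall as resistances in series:
R_copper = L/(kA) = 0.0053/(400×21.8) = 6.078×10^-7 K/W
R_outer film = 1/(h_o·A) = 1/(5.4×21.8) = 0.008495 K/W
R_total = 0.008495 K/W
Q = ΔT / R_total = 29 / 0.008495

Q ≈ 3410 W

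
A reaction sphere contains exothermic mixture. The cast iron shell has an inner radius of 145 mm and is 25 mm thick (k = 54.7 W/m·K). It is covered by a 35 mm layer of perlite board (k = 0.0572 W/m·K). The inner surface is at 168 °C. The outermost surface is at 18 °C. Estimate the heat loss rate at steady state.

Each spherical layer contributes R = (1/r_i − 1/r_o)/(4πk):
R_cast iron shell = (1/0.145 − 1/0.17)/(4π×54.7) = 0.001475 K/W
R_perlite board = (1/0.17 − 1/0.205)/(4π×0.0572) = 1.397 K/W
R_total = 1.399 K/W
Q = ΔT/R_total = 150/1.399

Q ≈ 107 W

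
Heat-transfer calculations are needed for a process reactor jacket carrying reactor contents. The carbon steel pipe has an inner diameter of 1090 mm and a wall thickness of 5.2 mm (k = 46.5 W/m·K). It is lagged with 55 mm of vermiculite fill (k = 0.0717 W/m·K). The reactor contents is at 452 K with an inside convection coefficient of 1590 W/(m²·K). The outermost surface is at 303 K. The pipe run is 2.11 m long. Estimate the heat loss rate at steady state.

Q ≈ 1490 W

Treating each annulus and film as a series resistance:
R_inner film = 1/(h_i·2πr₁L) = 1/(1590×2π×0.545×2.11) = 8.705×10^-5 K/W
R_carbon steel pipe wall = ln(550.2/545)/(2π×46.5×2.11) = 1.54×10^-5 K/W
R_vermiculite fill = ln(605.2/550.2)/(2π×0.0717×2.11) = 0.1002 K/W
R_total = 0.1003 K/W
Q = ΔT/R_total = 149/0.1003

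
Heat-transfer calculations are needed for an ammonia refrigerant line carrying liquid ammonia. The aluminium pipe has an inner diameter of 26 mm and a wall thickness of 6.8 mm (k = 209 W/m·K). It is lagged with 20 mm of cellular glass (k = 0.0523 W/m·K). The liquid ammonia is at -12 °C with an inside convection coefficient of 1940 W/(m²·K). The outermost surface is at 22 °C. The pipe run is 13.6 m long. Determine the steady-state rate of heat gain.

Treating each annulus and film as a series resistance:
R_inner film = 1/(h_i·2πr₁L) = 1/(1940×2π×0.013×13.6) = 4.64×10^-4 K/W
R_aluminium pipe wall = ln(19.8/13)/(2π×209×13.6) = 2.356×10^-5 K/W
R_cellular glass = ln(39.8/19.8)/(2π×0.0523×13.6) = 0.1562 K/W
R_total = 0.1567 K/W
Q = ΔT/R_total = 34/0.1567

Q ≈ 217 W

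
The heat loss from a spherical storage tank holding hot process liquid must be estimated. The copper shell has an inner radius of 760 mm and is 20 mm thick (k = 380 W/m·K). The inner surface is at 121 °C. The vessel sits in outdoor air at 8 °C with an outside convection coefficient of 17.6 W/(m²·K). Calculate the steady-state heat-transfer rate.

Q ≈ 15200 W

For a spherical shell R = (1/r₁ − 1/r₂)/(4πk); film R = 1/(h·4πr²). In series:
R_copper shell = (1/0.76 − 1/0.78)/(4π×380) = 7.065×10^-6 K/W
R_outer film = 1/(h·4πr_o²) = 1/(17.6×4π×0.78²) = 0.007432 K/W
R_total = 0.007439 K/W
Q = ΔT/R_total = 113/0.007439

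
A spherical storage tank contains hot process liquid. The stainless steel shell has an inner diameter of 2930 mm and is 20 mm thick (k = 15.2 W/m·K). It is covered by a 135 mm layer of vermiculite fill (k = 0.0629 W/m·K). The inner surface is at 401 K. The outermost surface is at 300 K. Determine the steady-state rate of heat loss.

Spherical conduction: R = (1/r_in − 1/r_out)/(4πk) per layer; series-sum.
R_stainless steel shell = (1/1.465 − 1/1.485)/(4π×15.2) = 4.813×10^-5 K/W
R_vermiculite fill = (1/1.485 − 1/1.62)/(4π×0.0629) = 0.071 K/W
R_total = 0.07104 K/W
Q = ΔT/R_total = 101/0.07104

Q ≈ 1420 W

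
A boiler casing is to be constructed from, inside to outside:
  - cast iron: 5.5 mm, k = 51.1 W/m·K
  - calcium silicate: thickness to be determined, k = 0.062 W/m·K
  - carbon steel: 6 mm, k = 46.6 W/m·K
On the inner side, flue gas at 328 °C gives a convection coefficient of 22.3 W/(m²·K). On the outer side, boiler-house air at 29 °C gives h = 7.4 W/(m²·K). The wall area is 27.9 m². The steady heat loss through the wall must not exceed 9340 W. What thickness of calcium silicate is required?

Thermal resistances in series:
R_inner film = 1/(h_i·A) = 1/(22.3×27.9) = 0.001607 K/W
R_cast iron = L/(kA) = 0.0055/(51.1×27.9) = 3.858×10^-6 K/W
R_carbon steel = L/(kA) = 0.006/(46.6×27.9) = 4.615×10^-6 K/W
R_outer film = 1/(h_o·A) = 1/(7.4×27.9) = 0.004844 K/W
Sum of the known resistances R_other = 0.006459 K/W
Required total resistance R_tot = ΔT/Q_allow = 299/9340 = 0.03201 K/W
R_calcium silicate = R_tot − R_other = 0.02555 K/W
L = R·k·A = 0.02555×0.062×27.9

L ≈ 44.2 mm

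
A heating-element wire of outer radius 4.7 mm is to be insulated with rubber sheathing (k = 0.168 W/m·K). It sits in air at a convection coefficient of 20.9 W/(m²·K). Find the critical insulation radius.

For a cylinder r_cr = k/h = 0.168/20.9
r_cr = 8.04 mm; since the bare radius (4.7 mm) is below r_cr, adding a thin layer of insulation will *increase* heat loss.

r_cr ≈ 8.04 mm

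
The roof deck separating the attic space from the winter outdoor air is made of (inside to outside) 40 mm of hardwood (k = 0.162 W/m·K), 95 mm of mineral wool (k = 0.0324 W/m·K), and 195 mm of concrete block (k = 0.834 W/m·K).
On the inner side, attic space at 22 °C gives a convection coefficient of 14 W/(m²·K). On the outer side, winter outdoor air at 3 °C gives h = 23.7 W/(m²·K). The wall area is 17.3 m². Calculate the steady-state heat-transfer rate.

Model the wall as resistances in series:
R_inner film = 1/(h_i·A) = 1/(14×17.3) = 0.004129 K/W
R_hardwood = L/(kA) = 0.04/(0.162×17.3) = 0.01427 K/W
R_mineral wool = L/(kA) = 0.095/(0.0324×17.3) = 0.1695 K/W
R_concrete block = L/(kA) = 0.195/(0.834×17.3) = 0.01352 K/W
R_outer film = 1/(h_o·A) = 1/(23.7×17.3) = 0.002439 K/W
R_total = 0.2038 K/W
Q = ΔT / R_total = 19 / 0.2038

Q ≈ 93.2 W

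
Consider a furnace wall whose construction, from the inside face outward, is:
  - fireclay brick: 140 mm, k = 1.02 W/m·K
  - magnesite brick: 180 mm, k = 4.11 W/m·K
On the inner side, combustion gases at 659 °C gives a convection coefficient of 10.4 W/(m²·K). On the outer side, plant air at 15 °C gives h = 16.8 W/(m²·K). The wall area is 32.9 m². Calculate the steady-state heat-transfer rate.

Q ≈ 62900 W

Treating each layer as a thermal resistance in series:
R_inner film = 1/(h_i·A) = 1/(10.4×32.9) = 0.002923 K/W
R_fireclay brick = L/(kA) = 0.14/(1.02×32.9) = 0.004172 K/W
R_magnesite brick = L/(kA) = 0.18/(4.11×32.9) = 0.001331 K/W
R_outer film = 1/(h_o·A) = 1/(16.8×32.9) = 0.001809 K/W
R_total = 0.01023 K/W
Q = ΔT / R_total = 644 / 0.01023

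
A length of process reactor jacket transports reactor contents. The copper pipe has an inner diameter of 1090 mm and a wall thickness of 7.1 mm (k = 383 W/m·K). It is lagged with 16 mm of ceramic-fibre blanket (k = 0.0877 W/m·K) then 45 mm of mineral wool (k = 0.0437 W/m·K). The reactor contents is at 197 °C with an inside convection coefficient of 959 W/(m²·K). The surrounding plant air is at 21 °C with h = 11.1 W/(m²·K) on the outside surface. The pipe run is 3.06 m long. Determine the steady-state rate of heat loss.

Treating each annulus and film as a series resistance:
R_inner film = 1/(h_i·2πr₁L) = 1/(959×2π×0.545×3.06) = 9.951×10^-5 K/W
R_copper pipe wall = ln(552.1/545)/(2π×383×3.06) = 1.758×10^-6 K/W
R_ceramic-fibre blanket = ln(568.1/552.1)/(2π×0.0877×3.06) = 0.01694 K/W
R_mineral wool = ln(613.1/568.1)/(2π×0.0437×3.06) = 0.09073 K/W
R_outer film = 1/(h_o·2πr_oL) = 1/(11.1×2π×0.6131×3.06) = 0.007643 K/W
R_total = 0.1154 K/W
Q = ΔT/R_total = 176/0.1154

Q ≈ 1520 W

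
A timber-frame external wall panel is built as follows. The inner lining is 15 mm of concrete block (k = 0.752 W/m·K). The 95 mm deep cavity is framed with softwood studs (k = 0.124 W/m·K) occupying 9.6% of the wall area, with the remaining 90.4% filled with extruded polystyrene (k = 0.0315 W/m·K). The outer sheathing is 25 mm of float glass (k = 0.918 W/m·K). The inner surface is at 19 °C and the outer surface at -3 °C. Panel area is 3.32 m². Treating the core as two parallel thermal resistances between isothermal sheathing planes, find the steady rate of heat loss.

Q ≈ 30.4 W

Sheathing layers in series; stud and cavity paths in parallel between them.
R_inner = 0.015/(0.752×3.32) = 0.006008 K/W
R_stud  = 0.095/(0.124×0.096×3.32) = 2.404 K/W
R_cav   = 0.095/(0.0315×0.904×3.32) = 1.005 K/W
1/R_core = 1/R_stud + 1/R_cav → R_core = 0.7086 K/W
R_outer = 0.025/(0.918×3.32) = 0.008203 K/W
R_total = 0.7228 K/W
Q = ΔT/R_total = 22/0.7228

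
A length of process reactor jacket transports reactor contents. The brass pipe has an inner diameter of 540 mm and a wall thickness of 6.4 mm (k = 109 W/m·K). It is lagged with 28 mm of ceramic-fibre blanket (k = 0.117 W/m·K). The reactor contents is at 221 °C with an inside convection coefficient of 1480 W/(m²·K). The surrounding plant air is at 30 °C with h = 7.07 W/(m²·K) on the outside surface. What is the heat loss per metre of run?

Radial resistances (cylindrical: R_cond = ln(r_o/r_i)/(2πkL), R_conv = 1/(h·2πrL)):
R_inner film = 1/(h_i·2πr₁L) = 1/(1480×2π×0.27×1) = 3.983×10^-4 K/W
R_brass pipe wall = ln(276.4/270)/(2π×109×1) = 3.421×10^-5 K/W
R_ceramic-fibre blanket = ln(304.4/276.4)/(2π×0.117×1) = 0.1313 K/W
R_outer film = 1/(h_o·2πr_oL) = 1/(7.07×2π×0.3044×1) = 0.07395 K/W
R_total = 0.2056 K/W
Q = ΔT/R_total = 191/0.2056

q′ ≈ 929 W/m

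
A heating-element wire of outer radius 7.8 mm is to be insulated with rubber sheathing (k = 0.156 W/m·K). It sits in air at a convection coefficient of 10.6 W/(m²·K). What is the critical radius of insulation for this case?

r_cr ≈ 14.7 mm

For a cylinder r_cr = k/h = 0.156/10.6
r_cr = 14.7 mm; since the bare radius (7.8 mm) is below r_cr, adding a thin layer of insulation will *increase* heat loss.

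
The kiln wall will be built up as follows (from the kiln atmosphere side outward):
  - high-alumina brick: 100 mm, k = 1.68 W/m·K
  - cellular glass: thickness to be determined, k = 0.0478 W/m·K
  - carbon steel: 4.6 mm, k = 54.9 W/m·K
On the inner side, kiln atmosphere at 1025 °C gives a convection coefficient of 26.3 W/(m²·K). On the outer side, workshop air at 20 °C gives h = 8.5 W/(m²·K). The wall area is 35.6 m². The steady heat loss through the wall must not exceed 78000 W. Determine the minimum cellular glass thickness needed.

L ≈ 11.6 mm

Thermal resistances in series:
R_inner film = 1/(h_i·A) = 1/(26.3×35.6) = 0.001068 K/W
R_high-alumina brick = L/(kA) = 0.1/(1.68×35.6) = 0.001672 K/W
R_carbon steel = L/(kA) = 0.0046/(54.9×35.6) = 2.354×10^-6 K/W
R_outer film = 1/(h_o·A) = 1/(8.5×35.6) = 0.003305 K/W
Sum of the known resistances R_other = 0.006047 K/W
Required total resistance R_tot = ΔT/Q_allow = 1005/78000 = 0.01288 K/W
R_cellular glass = R_tot − R_other = 0.006837 K/W
L = R·k·A = 0.006837×0.0478×35.6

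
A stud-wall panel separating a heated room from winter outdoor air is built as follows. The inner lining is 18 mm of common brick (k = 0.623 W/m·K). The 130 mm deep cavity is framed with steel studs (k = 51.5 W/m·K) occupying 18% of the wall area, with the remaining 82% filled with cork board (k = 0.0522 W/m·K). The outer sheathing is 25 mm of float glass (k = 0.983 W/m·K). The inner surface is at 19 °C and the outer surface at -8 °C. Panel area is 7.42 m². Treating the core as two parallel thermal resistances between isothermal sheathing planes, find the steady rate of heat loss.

Q ≈ 2930 W

Sheathing layers in series; stud and cavity paths in parallel between them.
R_inner = 0.018/(0.623×7.42) = 0.003894 K/W
R_stud  = 0.13/(51.5×0.18×7.42) = 0.00189 K/W
R_cav   = 0.13/(0.0522×0.82×7.42) = 0.4093 K/W
1/R_core = 1/R_stud + 1/R_cav → R_core = 0.001881 K/W
R_outer = 0.025/(0.983×7.42) = 0.003428 K/W
R_total = 0.009203 K/W
Q = ΔT/R_total = 27/0.009203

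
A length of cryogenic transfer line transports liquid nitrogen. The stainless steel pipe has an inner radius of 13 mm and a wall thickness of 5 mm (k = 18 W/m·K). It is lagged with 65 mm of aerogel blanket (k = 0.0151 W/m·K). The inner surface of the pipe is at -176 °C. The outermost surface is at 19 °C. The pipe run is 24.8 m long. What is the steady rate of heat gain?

Q ≈ 300 W

Treating each annulus and film as a series resistance:
R_stainless steel pipe wall = ln(18/13)/(2π×18×24.8) = 1.16×10^-4 K/W
R_aerogel blanket = ln(83/18)/(2π×0.0151×24.8) = 0.6496 K/W
R_total = 0.6497 K/W
Q = ΔT/R_total = 195/0.6497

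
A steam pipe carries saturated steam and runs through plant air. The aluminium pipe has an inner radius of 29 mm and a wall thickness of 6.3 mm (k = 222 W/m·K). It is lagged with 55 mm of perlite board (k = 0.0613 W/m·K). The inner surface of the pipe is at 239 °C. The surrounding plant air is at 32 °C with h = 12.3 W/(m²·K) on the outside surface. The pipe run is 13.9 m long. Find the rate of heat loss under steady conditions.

Q ≈ 1110 W

Cylindrical conduction, so R = ln(r₂/r₁)/(2πkL) per layer, in series:
R_aluminium pipe wall = ln(35.3/29)/(2π×222×13.9) = 1.014×10^-5 K/W
R_perlite board = ln(90.3/35.3)/(2π×0.0613×13.9) = 0.1754 K/W
R_outer film = 1/(h_o·2πr_oL) = 1/(12.3×2π×0.0903×13.9) = 0.01031 K/W
R_total = 0.1858 K/W
Q = ΔT/R_total = 207/0.1858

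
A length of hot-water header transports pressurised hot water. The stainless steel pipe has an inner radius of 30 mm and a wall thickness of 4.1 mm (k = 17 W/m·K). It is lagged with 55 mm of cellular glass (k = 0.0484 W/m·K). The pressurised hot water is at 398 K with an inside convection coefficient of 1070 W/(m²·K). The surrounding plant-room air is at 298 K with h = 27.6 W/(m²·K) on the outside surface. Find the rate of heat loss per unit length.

For a radial system each layer contributes R = ln(r_out/r_in)/(2πkL); films add R = 1/(hA).
R_inner film = 1/(h_i·2πr₁L) = 1/(1070×2π×0.03×1) = 0.004958 K/W
R_stainless steel pipe wall = ln(34.1/30)/(2π×17×1) = 0.001199 K/W
R_cellular glass = ln(89.1/34.1)/(2π×0.0484×1) = 3.158 K/W
R_outer film = 1/(h_o·2πr_oL) = 1/(27.6×2π×0.0891×1) = 0.06472 K/W
R_total = 3.229 K/W
Q = ΔT/R_total = 100/3.229

q′ ≈ 31 W/m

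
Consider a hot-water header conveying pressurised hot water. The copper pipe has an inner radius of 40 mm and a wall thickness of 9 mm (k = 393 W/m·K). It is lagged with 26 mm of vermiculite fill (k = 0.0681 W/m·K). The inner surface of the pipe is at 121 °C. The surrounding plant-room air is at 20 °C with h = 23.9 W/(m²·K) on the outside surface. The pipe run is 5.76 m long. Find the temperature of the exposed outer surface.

Cylindrical conduction, so R = ln(r₂/r₁)/(2πkL) per layer, in series:
R_copper pipe wall = ln(49/40)/(2π×393×5.76) = 1.427×10^-5 K/W
R_vermiculite fill = ln(75/49)/(2π×0.0681×5.76) = 0.1727 K/W
R_outer film = 1/(h_o·2πr_oL) = 1/(23.9×2π×0.075×5.76) = 0.01541 K/W
R_total = 0.1881 K/W
Q = ΔT/R_total = 101/0.1881
Q = 537 W
T_interface = T_inner − Q·ΣR(inner→interface) = 121 − 537×0.1727

T ≈ 28.3 °C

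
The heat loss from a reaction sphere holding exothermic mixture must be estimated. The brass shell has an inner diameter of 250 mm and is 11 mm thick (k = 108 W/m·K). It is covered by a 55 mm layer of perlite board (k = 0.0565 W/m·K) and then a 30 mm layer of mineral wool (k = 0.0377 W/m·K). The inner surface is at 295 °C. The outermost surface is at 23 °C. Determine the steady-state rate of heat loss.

Spherical conduction: R = (1/r_in − 1/r_out)/(4πk) per layer; series-sum.
R_brass shell = (1/0.125 − 1/0.136)/(4π×108) = 4.768×10^-4 K/W
R_perlite board = (1/0.136 − 1/0.191)/(4π×0.0565) = 2.982 K/W
R_mineral wool = (1/0.191 − 1/0.221)/(4π×0.0377) = 1.5 K/W
R_total = 4.483 K/W
Q = ΔT/R_total = 272/4.483

Q ≈ 60.7 W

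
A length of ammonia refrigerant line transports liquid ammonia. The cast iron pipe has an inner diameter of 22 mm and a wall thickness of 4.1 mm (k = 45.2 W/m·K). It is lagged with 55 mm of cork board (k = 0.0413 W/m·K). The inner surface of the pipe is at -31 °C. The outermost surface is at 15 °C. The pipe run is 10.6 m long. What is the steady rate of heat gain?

Treating each annulus and film as a series resistance:
R_cast iron pipe wall = ln(15.1/11)/(2π×45.2×10.6) = 1.052×10^-4 K/W
R_cork board = ln(70.1/15.1)/(2π×0.0413×10.6) = 0.5581 K/W
R_total = 0.5582 K/W
Q = ΔT/R_total = 46/0.5582

Q ≈ 82.4 W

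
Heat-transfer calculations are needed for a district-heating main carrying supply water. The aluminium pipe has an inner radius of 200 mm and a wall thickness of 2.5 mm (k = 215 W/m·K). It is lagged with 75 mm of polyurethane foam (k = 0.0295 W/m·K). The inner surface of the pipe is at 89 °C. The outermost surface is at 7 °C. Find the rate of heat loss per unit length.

Per-layer cylindrical resistances, series-summed:
R_aluminium pipe wall = ln(202.5/200)/(2π×215×1) = 9.196×10^-6 K/W
R_polyurethane foam = ln(277.5/202.5)/(2π×0.0295×1) = 1.7 K/W
R_total = 1.7 K/W
Q = ΔT/R_total = 82/1.7

q′ ≈ 48.2 W/m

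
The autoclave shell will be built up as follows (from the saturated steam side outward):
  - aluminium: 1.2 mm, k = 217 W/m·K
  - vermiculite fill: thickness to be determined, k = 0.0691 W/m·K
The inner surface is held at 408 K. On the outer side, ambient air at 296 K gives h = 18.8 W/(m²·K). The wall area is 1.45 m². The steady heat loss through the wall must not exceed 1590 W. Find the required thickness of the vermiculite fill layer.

L ≈ 3.38 mm

Using the resistance-network approach (series):
R_aluminium = L/(kA) = 0.0012/(217×1.45) = 3.814×10^-6 K/W
R_outer film = 1/(h_o·A) = 1/(18.8×1.45) = 0.03668 K/W
Sum of the known resistances R_other = 0.03669 K/W
Required total resistance R_tot = ΔT/Q_allow = 112/1590 = 0.07044 K/W
R_vermiculite fill = R_tot − R_other = 0.03375 K/W
L = R·k·A = 0.03375×0.0691×1.45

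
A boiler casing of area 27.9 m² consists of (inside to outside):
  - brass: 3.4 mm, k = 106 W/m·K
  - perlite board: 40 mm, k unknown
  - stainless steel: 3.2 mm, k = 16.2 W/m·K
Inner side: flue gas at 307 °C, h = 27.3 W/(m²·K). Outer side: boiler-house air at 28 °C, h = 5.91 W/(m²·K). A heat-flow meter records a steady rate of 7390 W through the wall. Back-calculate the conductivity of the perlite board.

Using the resistance-network approach (series):
R_inner film = 1/(h_i·A) = 1/(27.3×27.9) = 0.001313 K/W
R_brass = L/(kA) = 0.0034/(106×27.9) = 1.15×10^-6 K/W
R_stainless steel = L/(kA) = 0.0032/(16.2×27.9) = 7.08×10^-6 K/W
R_outer film = 1/(h_o·A) = 1/(5.91×27.9) = 0.006065 K/W
Sum of known resistances R_other = 0.007386 K/W
Total R = ΔT/Q = 279/7390 = 0.03775 K/W
R_perlite board = R_total − R_other = 0.03037 K/W
k = L/(R·A) = 0.04/(0.03037×27.9)

k ≈ 0.0472 W/(m·K)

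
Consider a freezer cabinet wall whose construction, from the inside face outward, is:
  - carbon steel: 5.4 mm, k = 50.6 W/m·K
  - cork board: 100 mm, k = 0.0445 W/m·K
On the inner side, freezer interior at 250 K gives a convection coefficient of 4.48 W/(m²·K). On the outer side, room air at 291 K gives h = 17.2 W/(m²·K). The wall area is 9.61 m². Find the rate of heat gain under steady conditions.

Q ≈ 156 W

Model the wall as resistances in series:
R_inner film = 1/(h_i·A) = 1/(4.48×9.61) = 0.02323 K/W
R_carbon steel = L/(kA) = 0.0054/(50.6×9.61) = 1.111×10^-5 K/W
R_cork board = L/(kA) = 0.1/(0.0445×9.61) = 0.2338 K/W
R_outer film = 1/(h_o·A) = 1/(17.2×9.61) = 0.00605 K/W
R_total = 0.2631 K/W
Q = ΔT / R_total = 41 / 0.2631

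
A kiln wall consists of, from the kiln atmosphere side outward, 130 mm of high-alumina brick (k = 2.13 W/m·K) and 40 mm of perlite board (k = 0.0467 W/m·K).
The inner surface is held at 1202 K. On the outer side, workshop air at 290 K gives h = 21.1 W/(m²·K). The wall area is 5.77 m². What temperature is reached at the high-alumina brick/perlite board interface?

Treating each layer as a thermal resistance in series:
R_high-alumina brick = L/(kA) = 0.13/(2.13×5.77) = 0.01058 K/W
R_perlite board = L/(kA) = 0.04/(0.0467×5.77) = 0.1484 K/W
R_outer film = 1/(h_o·A) = 1/(21.1×5.77) = 0.008214 K/W
R_total = 0.1672 K/W;  Q = ΔT/R_total = 912/0.1672 = 5453 W
T_interface = T_inner − Q·ΣR(inner→interface) = 1202 − 5450×0.01058

T ≈ 1140 K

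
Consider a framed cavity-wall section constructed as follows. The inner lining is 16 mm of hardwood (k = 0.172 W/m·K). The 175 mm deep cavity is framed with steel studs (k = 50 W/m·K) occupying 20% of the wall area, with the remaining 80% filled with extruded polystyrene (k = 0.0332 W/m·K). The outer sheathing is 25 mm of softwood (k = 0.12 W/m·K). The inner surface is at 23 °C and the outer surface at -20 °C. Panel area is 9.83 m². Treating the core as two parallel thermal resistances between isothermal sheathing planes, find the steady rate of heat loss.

Sheathing layers in series; stud and cavity paths in parallel between them.
R_inner = 0.016/(0.172×9.83) = 0.009463 K/W
R_stud  = 0.175/(50×0.2×9.83) = 0.00178 K/W
R_cav   = 0.175/(0.0332×0.8×9.83) = 0.6703 K/W
1/R_core = 1/R_stud + 1/R_cav → R_core = 0.001776 K/W
R_outer = 0.025/(0.12×9.83) = 0.02119 K/W
R_total = 0.03243 K/W
Q = ΔT/R_total = 43/0.03243

Q ≈ 1330 W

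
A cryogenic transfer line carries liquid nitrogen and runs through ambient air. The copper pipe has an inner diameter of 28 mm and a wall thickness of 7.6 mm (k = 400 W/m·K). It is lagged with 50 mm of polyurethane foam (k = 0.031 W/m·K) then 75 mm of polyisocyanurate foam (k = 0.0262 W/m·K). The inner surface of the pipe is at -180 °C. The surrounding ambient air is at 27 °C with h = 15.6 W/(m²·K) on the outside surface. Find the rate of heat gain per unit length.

q′ ≈ 19.6 W/m

Radial resistances (cylindrical: R_cond = ln(r_o/r_i)/(2πkL), R_conv = 1/(h·2πrL)):
R_copper pipe wall = ln(21.6/14)/(2π×400×1) = 1.725×10^-4 K/W
R_polyurethane foam = ln(71.6/21.6)/(2π×0.031×1) = 6.153 K/W
R_polyisocyanurate foam = ln(146.6/71.6)/(2π×0.0262×1) = 4.353 K/W
R_outer film = 1/(h_o·2πr_oL) = 1/(15.6×2π×0.1466×1) = 0.06959 K/W
R_total = 10.58 K/W
Q = ΔT/R_total = 207/10.58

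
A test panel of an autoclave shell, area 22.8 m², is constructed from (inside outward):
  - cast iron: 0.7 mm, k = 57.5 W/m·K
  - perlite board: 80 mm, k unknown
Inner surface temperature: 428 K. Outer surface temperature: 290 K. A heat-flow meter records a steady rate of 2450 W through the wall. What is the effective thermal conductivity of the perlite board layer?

k ≈ 0.0623 W/(m·K)

Model the wall as resistances in series:
R_cast iron = L/(kA) = 0.0007/(57.5×22.8) = 5.339×10^-7 K/W
Sum of known resistances R_other = 5.339×10^-7 K/W
Total R = ΔT/Q = 138/2450 = 0.05633 K/W
R_perlite board = R_total − R_other = 0.05633 K/W
k = L/(R·A) = 0.08/(0.05633×22.8)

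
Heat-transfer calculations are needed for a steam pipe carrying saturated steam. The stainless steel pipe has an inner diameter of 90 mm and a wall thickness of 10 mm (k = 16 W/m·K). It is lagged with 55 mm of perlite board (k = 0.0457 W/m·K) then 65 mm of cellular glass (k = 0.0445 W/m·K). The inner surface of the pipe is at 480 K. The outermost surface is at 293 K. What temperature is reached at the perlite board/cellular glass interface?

Per-layer cylindrical resistances, series-summed:
R_stainless steel pipe wall = ln(55/45)/(2π×16×1) = 0.001996 K/W
R_perlite board = ln(110/55)/(2π×0.0457×1) = 2.414 K/W
R_cellular glass = ln(175/110)/(2π×0.0445×1) = 1.661 K/W
R_total = 4.077 K/W
Q = ΔT/R_total = 187/4.077
Q = 45.9 W/m
T_interface = T_inner − Q·ΣR(inner→interface) = 480 − 45.9×2.416

T ≈ 369 K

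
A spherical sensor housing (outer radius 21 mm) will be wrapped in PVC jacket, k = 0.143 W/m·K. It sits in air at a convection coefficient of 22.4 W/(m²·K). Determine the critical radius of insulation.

For a sphere r_cr = 2k/h = 2×0.143/22.4
r_cr = 12.8 mm; since the bare radius (21 mm) is above r_cr, any added insulation will reduce heat loss.

r_cr ≈ 12.8 mm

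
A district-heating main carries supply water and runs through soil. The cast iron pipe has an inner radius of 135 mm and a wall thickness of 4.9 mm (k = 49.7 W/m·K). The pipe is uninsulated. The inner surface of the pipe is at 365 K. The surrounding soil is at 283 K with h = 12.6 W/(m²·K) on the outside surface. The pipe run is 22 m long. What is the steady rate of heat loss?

Q ≈ 20000 W

Radial resistances (cylindrical: R_cond = ln(r_o/r_i)/(2πkL), R_conv = 1/(h·2πrL)):
R_cast iron pipe wall = ln(139.9/135)/(2π×49.7×22) = 5.19×10^-6 K/W
R_outer film = 1/(h_o·2πr_oL) = 1/(12.6×2π×0.1399×22) = 0.004104 K/W
R_total = 0.004109 K/W
Q = ΔT/R_total = 82/0.004109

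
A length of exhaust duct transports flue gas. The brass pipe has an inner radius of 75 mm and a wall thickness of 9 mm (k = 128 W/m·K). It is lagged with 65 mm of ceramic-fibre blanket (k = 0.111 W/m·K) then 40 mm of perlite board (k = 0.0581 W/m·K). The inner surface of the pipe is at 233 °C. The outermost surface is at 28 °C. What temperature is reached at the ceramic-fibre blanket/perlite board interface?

Per-layer cylindrical resistances, series-summed:
R_brass pipe wall = ln(84/75)/(2π×128×1) = 1.409×10^-4 K/W
R_ceramic-fibre blanket = ln(149/84)/(2π×0.111×1) = 0.8218 K/W
R_perlite board = ln(189/149)/(2π×0.0581×1) = 0.6514 K/W
R_total = 1.473 K/W
Q = ΔT/R_total = 205/1.473
Q = 139 W/m
T_interface = T_inner − Q·ΣR(inner→interface) = 233 − 139×0.8219

T ≈ 119 °C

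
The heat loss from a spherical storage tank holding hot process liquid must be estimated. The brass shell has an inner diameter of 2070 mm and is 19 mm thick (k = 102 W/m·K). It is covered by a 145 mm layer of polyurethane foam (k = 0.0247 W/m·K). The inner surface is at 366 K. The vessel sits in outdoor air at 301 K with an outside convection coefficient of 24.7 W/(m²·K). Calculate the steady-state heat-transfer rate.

Q ≈ 175 W

Spherical conduction: R = (1/r_in − 1/r_out)/(4πk) per layer; series-sum.
R_brass shell = (1/1.035 − 1/1.054)/(4π×102) = 1.359×10^-5 K/W
R_polyurethane foam = (1/1.054 − 1/1.199)/(4π×0.0247) = 0.3697 K/W
R_outer film = 1/(h·4πr_o²) = 1/(24.7×4π×1.199²) = 0.002241 K/W
R_total = 0.3719 K/W
Q = ΔT/R_total = 65/0.3719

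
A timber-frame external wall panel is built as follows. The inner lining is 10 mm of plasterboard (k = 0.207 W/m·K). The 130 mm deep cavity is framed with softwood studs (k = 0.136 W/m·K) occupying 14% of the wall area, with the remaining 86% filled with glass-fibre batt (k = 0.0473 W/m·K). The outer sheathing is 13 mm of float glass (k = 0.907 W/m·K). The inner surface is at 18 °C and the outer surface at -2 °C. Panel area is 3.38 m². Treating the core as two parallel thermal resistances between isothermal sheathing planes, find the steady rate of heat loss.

Q ≈ 30.2 W

Sheathing layers in series; stud and cavity paths in parallel between them.
R_inner = 0.01/(0.207×3.38) = 0.01429 K/W
R_stud  = 0.13/(0.136×0.14×3.38) = 2.02 K/W
R_cav   = 0.13/(0.0473×0.86×3.38) = 0.9455 K/W
1/R_core = 1/R_stud + 1/R_cav → R_core = 0.6441 K/W
R_outer = 0.013/(0.907×3.38) = 0.004241 K/W
R_total = 0.6626 K/W
Q = ΔT/R_total = 20/0.6626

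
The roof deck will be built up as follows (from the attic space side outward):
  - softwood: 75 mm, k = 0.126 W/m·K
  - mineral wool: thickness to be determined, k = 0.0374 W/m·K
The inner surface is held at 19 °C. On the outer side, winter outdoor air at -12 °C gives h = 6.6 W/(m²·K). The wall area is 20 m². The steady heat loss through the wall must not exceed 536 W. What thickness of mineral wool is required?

L ≈ 15.3 mm

Using the resistance-network approach (series):
R_softwood = L/(kA) = 0.075/(0.126×20) = 0.02976 K/W
R_outer film = 1/(h_o·A) = 1/(6.6×20) = 0.007576 K/W
Sum of the known resistances R_other = 0.03734 K/W
Required total resistance R_tot = ΔT/Q_allow = 31/536 = 0.05784 K/W
R_mineral wool = R_tot − R_other = 0.0205 K/W
L = R·k·A = 0.0205×0.0374×20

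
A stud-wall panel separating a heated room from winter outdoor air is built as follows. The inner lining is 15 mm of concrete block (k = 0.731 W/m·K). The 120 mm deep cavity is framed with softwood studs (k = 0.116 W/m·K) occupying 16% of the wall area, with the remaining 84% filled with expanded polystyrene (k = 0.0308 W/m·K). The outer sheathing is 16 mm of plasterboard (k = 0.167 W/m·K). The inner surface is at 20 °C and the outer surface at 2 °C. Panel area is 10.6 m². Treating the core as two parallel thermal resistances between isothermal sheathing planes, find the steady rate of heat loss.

Sheathing layers in series; stud and cavity paths in parallel between them.
R_inner = 0.015/(0.731×10.6) = 0.001936 K/W
R_stud  = 0.12/(0.116×0.16×10.6) = 0.61 K/W
R_cav   = 0.12/(0.0308×0.84×10.6) = 0.4376 K/W
1/R_core = 1/R_stud + 1/R_cav → R_core = 0.2548 K/W
R_outer = 0.016/(0.167×10.6) = 0.009039 K/W
R_total = 0.2658 K/W
Q = ΔT/R_total = 18/0.2658

Q ≈ 67.7 W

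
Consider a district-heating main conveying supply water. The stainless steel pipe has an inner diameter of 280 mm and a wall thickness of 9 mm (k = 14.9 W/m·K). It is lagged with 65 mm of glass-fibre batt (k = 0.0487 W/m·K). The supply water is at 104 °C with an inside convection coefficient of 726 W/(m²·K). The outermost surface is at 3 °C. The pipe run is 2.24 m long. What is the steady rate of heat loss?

Q ≈ 191 W

Treating each annulus and film as a series resistance:
R_inner film = 1/(h_i·2πr₁L) = 1/(726×2π×0.14×2.24) = 6.99×10^-4 K/W
R_stainless steel pipe wall = ln(149/140)/(2π×14.9×2.24) = 2.971×10^-4 K/W
R_glass-fibre batt = ln(214/149)/(2π×0.0487×2.24) = 0.5282 K/W
R_total = 0.5292 K/W
Q = ΔT/R_total = 101/0.5292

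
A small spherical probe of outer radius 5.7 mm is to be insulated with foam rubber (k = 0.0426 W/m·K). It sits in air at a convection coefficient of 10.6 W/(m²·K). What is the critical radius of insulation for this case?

For a sphere r_cr = 2k/h = 2×0.0426/10.6
r_cr = 8.04 mm; since the bare radius (5.7 mm) is below r_cr, adding a thin layer of insulation will *increase* heat loss.

r_cr ≈ 8.04 mm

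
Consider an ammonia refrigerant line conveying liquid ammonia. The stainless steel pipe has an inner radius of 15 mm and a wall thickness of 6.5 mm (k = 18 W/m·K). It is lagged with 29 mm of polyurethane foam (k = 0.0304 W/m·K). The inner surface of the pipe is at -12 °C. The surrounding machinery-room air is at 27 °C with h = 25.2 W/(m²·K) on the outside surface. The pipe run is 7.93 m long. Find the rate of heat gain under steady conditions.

Cylindrical conduction, so R = ln(r₂/r₁)/(2πkL) per layer, in series:
R_stainless steel pipe wall = ln(21.5/15)/(2π×18×7.93) = 4.014×10^-4 K/W
R_polyurethane foam = ln(50.5/21.5)/(2π×0.0304×7.93) = 0.5638 K/W
R_outer film = 1/(h_o·2πr_oL) = 1/(25.2×2π×0.0505×7.93) = 0.01577 K/W
R_total = 0.5799 K/W
Q = ΔT/R_total = 39/0.5799

Q ≈ 67.2 W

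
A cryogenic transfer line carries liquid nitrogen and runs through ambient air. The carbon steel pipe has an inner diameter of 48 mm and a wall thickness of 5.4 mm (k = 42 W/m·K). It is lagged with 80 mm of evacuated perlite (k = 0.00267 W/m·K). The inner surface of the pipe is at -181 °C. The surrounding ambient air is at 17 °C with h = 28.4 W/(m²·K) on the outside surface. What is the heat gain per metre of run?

Treating each annulus and film as a series resistance:
R_carbon steel pipe wall = ln(29.4/24)/(2π×42×1) = 7.69×10^-4 K/W
R_evacuated perlite = ln(109.4/29.4)/(2π×0.00267×1) = 78.33 K/W
R_outer film = 1/(h_o·2πr_oL) = 1/(28.4×2π×0.1094×1) = 0.05123 K/W
R_total = 78.38 K/W
Q = ΔT/R_total = 198/78.38

q′ ≈ 2.53 W/m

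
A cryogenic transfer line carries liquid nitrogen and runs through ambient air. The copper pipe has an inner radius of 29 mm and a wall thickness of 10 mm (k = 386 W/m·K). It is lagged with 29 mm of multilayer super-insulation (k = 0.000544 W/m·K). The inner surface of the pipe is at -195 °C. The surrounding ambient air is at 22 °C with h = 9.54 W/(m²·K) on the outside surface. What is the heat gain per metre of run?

q′ ≈ 1.33 W/m

For a radial system each layer contributes R = ln(r_out/r_in)/(2πkL); films add R = 1/(hA).
R_copper pipe wall = ln(39/29)/(2π×386×1) = 1.222×10^-4 K/W
R_multilayer super-insulation = ln(68/39)/(2π×0.000544×1) = 162.6 K/W
R_outer film = 1/(h_o·2πr_oL) = 1/(9.54×2π×0.068×1) = 0.2453 K/W
R_total = 162.9 K/W
Q = ΔT/R_total = 217/162.9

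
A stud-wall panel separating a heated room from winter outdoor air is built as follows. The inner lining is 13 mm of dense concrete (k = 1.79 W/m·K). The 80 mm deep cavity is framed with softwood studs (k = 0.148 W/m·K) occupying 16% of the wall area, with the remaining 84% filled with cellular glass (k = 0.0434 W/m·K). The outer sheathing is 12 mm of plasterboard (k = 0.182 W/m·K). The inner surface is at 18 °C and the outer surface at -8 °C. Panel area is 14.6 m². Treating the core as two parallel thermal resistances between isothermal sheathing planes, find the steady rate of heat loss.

Sheathing layers in series; stud and cavity paths in parallel between them.
R_inner = 0.013/(1.79×14.6) = 4.974×10^-4 K/W
R_stud  = 0.08/(0.148×0.16×14.6) = 0.2314 K/W
R_cav   = 0.08/(0.0434×0.84×14.6) = 0.1503 K/W
1/R_core = 1/R_stud + 1/R_cav → R_core = 0.09112 K/W
R_outer = 0.012/(0.182×14.6) = 0.004516 K/W
R_total = 0.09613 K/W
Q = ΔT/R_total = 26/0.09613

Q ≈ 270 W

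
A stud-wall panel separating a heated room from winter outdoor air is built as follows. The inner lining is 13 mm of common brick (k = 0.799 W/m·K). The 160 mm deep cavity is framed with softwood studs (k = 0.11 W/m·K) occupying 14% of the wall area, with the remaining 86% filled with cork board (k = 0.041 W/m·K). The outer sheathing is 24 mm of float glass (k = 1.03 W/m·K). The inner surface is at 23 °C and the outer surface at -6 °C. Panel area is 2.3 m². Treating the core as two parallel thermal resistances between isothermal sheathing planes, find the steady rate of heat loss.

Sheathing layers in series; stud and cavity paths in parallel between them.
R_inner = 0.013/(0.799×2.3) = 0.007074 K/W
R_stud  = 0.16/(0.11×0.14×2.3) = 4.517 K/W
R_cav   = 0.16/(0.041×0.86×2.3) = 1.973 K/W
1/R_core = 1/R_stud + 1/R_cav → R_core = 1.373 K/W
R_outer = 0.024/(1.03×2.3) = 0.01013 K/W
R_total = 1.39 K/W
Q = ΔT/R_total = 29/1.39

Q ≈ 20.9 W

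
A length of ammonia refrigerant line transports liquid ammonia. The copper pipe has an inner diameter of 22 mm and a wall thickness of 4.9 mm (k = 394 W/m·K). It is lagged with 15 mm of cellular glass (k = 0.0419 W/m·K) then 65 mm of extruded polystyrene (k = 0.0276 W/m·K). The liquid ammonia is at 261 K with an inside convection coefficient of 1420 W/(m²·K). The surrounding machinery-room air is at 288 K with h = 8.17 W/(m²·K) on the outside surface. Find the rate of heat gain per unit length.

q′ ≈ 2.91 W/m

Per-layer cylindrical resistances, series-summed:
R_inner film = 1/(h_i·2πr₁L) = 1/(1420×2π×0.011×1) = 0.01019 K/W
R_copper pipe wall = ln(15.9/11)/(2π×394×1) = 1.488×10^-4 K/W
R_cellular glass = ln(30.9/15.9)/(2π×0.0419×1) = 2.524 K/W
R_extruded polystyrene = ln(95.9/30.9)/(2π×0.0276×1) = 6.531 K/W
R_outer film = 1/(h_o·2πr_oL) = 1/(8.17×2π×0.0959×1) = 0.2031 K/W
R_total = 9.268 K/W
Q = ΔT/R_total = 27/9.268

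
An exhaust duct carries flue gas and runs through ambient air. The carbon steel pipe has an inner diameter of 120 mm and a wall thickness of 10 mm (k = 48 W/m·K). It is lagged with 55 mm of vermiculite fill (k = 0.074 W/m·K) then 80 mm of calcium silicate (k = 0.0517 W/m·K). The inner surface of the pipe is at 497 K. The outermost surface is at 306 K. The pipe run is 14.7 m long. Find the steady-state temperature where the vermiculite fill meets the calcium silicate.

T ≈ 411 K

For a radial system each layer contributes R = ln(r_out/r_in)/(2πkL); films add R = 1/(hA).
R_carbon steel pipe wall = ln(70/60)/(2π×48×14.7) = 3.477×10^-5 K/W
R_vermiculite fill = ln(125/70)/(2π×0.074×14.7) = 0.08483 K/W
R_calcium silicate = ln(205/125)/(2π×0.0517×14.7) = 0.1036 K/W
R_total = 0.1885 K/W
Q = ΔT/R_total = 191/0.1885
Q = 1010 W
T_interface = T_inner − Q·ΣR(inner→interface) = 497 − 1010×0.08487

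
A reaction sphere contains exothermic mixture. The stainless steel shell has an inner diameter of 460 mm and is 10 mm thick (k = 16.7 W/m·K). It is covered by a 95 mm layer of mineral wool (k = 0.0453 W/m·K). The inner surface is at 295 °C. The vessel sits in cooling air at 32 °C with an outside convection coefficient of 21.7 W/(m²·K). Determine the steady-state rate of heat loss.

Q ≈ 125 W

Radial (spherical) resistances in series:
R_stainless steel shell = (1/0.23 − 1/0.24)/(4π×16.7) = 8.632×10^-4 K/W
R_mineral wool = (1/0.24 − 1/0.335)/(4π×0.0453) = 2.076 K/W
R_outer film = 1/(h·4πr_o²) = 1/(21.7×4π×0.335²) = 0.03268 K/W
R_total = 2.109 K/W
Q = ΔT/R_total = 263/2.109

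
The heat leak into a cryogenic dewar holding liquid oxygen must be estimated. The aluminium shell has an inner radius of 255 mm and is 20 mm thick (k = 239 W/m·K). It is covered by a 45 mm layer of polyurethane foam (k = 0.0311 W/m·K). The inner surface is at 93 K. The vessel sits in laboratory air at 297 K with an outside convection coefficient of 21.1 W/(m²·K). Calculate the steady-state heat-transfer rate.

Q ≈ 152 W

Each spherical layer contributes R = (1/r_i − 1/r_o)/(4πk):
R_aluminium shell = (1/0.255 − 1/0.275)/(4π×239) = 9.496×10^-5 K/W
R_polyurethane foam = (1/0.275 − 1/0.32)/(4π×0.0311) = 1.308 K/W
R_outer film = 1/(h·4πr_o²) = 1/(21.1×4π×0.32²) = 0.03683 K/W
R_total = 1.345 K/W
Q = ΔT/R_total = 204/1.345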